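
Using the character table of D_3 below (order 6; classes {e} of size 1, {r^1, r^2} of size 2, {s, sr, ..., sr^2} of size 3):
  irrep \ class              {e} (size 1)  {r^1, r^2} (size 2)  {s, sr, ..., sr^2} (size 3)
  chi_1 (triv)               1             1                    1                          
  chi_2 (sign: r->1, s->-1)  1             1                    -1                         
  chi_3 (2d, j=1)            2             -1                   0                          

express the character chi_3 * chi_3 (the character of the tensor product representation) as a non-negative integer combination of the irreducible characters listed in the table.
chi_3 tensor chi_3 = chi_1 + chi_2 + chi_3 (all other irreducibles have multiplicity 0).

Details: The character of a tensor product is the pointwise product (chi_3 * chi_3)(C) = chi_3(C) * chi_3(C):
  {e}: (2)*(2), {r^1, r^2}: (-1)*(-1), {s, sr, ..., sr^2}: (0)*(0)
so (chi_3 * chi_3) takes values
  {e} -> 4, {r^1, r^2} -> 1, {s, sr, ..., sr^2} -> 0.
Now take the inner product of this character with each irreducible chi from the table, <chi_3*chi_3, chi> = (1/6) sum_C |C| (chi_3*chi_3)(C) conj(chi(C)):
  <chi_3*chi_3, chi_1> = (1/6)[1*(4)*conj(1) + 2*(1)*conj(1) + 3*(0)*conj(1)]
      = (1/6)[(4) + (2) + (0)] = 6/6 = 1
  <chi_3*chi_3, chi_2> = (1/6)[1*(4)*conj(1) + 2*(1)*conj(1) + 3*(0)*conj(-1)]
      = (1/6)[(4) + (2) + (0)] = 6/6 = 1
  <chi_3*chi_3, chi_3> = (1/6)[1*(4)*conj(2) + 2*(1)*conj(-1) + 3*(0)*conj(0)]
      = (1/6)[(8) + (-2) + (0)] = 6/6 = 1
Hence the multiplicities are chi_1: 1, chi_2: 1, chi_3: 1. Dimension check: dim(chi_3)*dim(chi_3) = 2*2 = 4 and sum (mult * dim) = 1*1 + 1*1 + 1*2 = 4.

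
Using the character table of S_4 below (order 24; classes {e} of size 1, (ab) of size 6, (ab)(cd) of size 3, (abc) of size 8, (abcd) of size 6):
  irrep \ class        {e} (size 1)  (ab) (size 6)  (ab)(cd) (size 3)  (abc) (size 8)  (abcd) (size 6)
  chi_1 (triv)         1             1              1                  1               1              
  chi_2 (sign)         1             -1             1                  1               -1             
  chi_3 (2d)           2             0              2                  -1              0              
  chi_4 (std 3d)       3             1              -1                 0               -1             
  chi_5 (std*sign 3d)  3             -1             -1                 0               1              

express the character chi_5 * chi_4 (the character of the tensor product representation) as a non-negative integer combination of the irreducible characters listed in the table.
chi_5 tensor chi_4 = chi_2 + chi_3 + chi_4 + chi_5 (all other irreducibles have multiplicity 0).

Why: The character of a tensor product is the pointwise product (chi_5 * chi_4)(C) = chi_5(C) * chi_4(C):
  {e}: (3)*(3), (ab): (-1)*(1), (ab)(cd): (-1)*(-1), (abc): (0)*(0), (abcd): (1)*(-1)
so (chi_5 * chi_4) takes values
  {e} -> 9, (ab) -> -1, (ab)(cd) -> 1, (abc) -> 0, (abcd) -> -1.
Now take the inner product of this character with each irreducible chi from the table, <chi_5*chi_4, chi> = (1/24) sum_C |C| (chi_5*chi_4)(C) conj(chi(C)):
  <chi_5*chi_4, chi_1> = (1/24)[1*(9)*conj(1) + 6*(-1)*conj(1) + 3*(1)*conj(1) + 8*(0)*conj(1) + 6*(-1)*conj(1)]
      = (1/24)[(9) + (-6) + (3) + (0) + (-6)] = 0/24 = 0
  <chi_5*chi_4, chi_2> = (1/24)[1*(9)*conj(1) + 6*(-1)*conj(-1) + 3*(1)*conj(1) + 8*(0)*conj(1) + 6*(-1)*conj(-1)]
      = (1/24)[(9) + (6) + (3) + (0) + (6)] = 24/24 = 1
  <chi_5*chi_4, chi_3> = (1/24)[1*(9)*conj(2) + 6*(-1)*conj(0) + 3*(1)*conj(2) + 8*(0)*conj(-1) + 6*(-1)*conj(0)]
      = (1/24)[(18) + (0) + (6) + (0) + (0)] = 24/24 = 1
  <chi_5*chi_4, chi_4> = (1/24)[1*(9)*conj(3) + 6*(-1)*conj(1) + 3*(1)*conj(-1) + 8*(0)*conj(0) + 6*(-1)*conj(-1)]
      = (1/24)[(27) + (-6) + (-3) + (0) + (6)] = 24/24 = 1
  <chi_5*chi_4, chi_5> = (1/24)[1*(9)*conj(3) + 6*(-1)*conj(-1) + 3*(1)*conj(-1) + 8*(0)*conj(0) + 6*(-1)*conj(1)]
      = (1/24)[(27) + (6) + (-3) + (0) + (-6)] = 24/24 = 1
Hence the multiplicities are chi_2: 1, chi_3: 1, chi_4: 1, chi_5: 1. Dimension check: dim(chi_5)*dim(chi_4) = 3*3 = 9 and sum (mult * dim) = 1*1 + 1*2 + 1*3 + 1*3 = 9.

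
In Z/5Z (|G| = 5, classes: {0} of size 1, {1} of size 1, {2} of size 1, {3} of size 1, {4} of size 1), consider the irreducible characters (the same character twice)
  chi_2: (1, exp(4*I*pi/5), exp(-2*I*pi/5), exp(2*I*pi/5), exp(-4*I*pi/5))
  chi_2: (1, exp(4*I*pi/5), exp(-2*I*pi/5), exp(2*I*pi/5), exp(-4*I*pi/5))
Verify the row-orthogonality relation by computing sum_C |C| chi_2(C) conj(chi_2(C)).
Sum = 5 = |G| = 5; so <chi_2, chi_2> = 1 (norm-1 confirms irreducibility).

Proof sketch: Compute term by term over conjugacy classes (|C| * chi_2(C) * conj(chi_2(C))):
  1*(1)*conj(1) + 1*(exp(4*I*pi/5))*conj(exp(4*I*pi/5)) + 1*(exp(-2*I*pi/5))*conj(exp(-2*I*pi/5)) + 1*(exp(2*I*pi/5))*conj(exp(2*I*pi/5)) + 1*(exp(-4*I*pi/5))*conj(exp(-4*I*pi/5))
  = (1) + (1) + (1) + (1) + (1)
  = 5.
(Exp terms are combined using exp(i*s)*conj(exp(i*t)) = exp(i*(s-t)), and sums of them are collapsed using the identity that for every m > 1 the m distinct m-th roots of unity sum to 0, e.g. 1 + exp(2*I*pi/3) + exp(-2*I*pi/3) = 0.)
Dividing by |G| = 5 gives 5/5 = 1, matching the row-orthogonality relation <chi_2, chi_2> = [chi_2 = chi_2].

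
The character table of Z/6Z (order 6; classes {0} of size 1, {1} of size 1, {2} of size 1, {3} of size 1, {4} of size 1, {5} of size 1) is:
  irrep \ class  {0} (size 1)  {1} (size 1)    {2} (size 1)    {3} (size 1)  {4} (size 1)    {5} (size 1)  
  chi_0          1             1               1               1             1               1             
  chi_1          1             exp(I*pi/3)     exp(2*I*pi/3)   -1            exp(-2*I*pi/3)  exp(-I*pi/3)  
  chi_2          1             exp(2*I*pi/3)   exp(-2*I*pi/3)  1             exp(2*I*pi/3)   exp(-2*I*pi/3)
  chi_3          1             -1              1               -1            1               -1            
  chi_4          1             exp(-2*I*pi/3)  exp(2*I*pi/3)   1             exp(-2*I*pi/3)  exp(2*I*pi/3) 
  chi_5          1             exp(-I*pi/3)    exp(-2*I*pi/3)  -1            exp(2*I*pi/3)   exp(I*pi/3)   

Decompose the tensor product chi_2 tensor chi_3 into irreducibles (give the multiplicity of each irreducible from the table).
chi_2 tensor chi_3 = chi_5 (all other irreducibles have multiplicity 0).

Proof sketch: The character of a tensor product is the pointwise product (chi_2 * chi_3)(C) = chi_2(C) * chi_3(C):
  {0}: (1)*(1), {1}: (exp(2*I*pi/3))*(-1), {2}: (exp(-2*I*pi/3))*(1), {3}: (1)*(-1), {4}: (exp(2*I*pi/3))*(1), {5}: (exp(-2*I*pi/3))*(-1)
so (chi_2 * chi_3) takes values
  {0} -> 1, {1} -> -exp(2*I*pi/3), {2} -> exp(-2*I*pi/3), {3} -> -1, {4} -> exp(2*I*pi/3), {5} -> -exp(-2*I*pi/3).
Now take the inner product of this character with each irreducible chi from the table, <chi_2*chi_3, chi> = (1/6) sum_C |C| (chi_2*chi_3)(C) conj(chi(C)):
  <chi_2*chi_3, chi_0> = (1/6)[1*(1)*conj(1) + 1*(-exp(2*I*pi/3))*conj(1) + 1*(exp(-2*I*pi/3))*conj(1) + 1*(-1)*conj(1) + 1*(exp(2*I*pi/3))*conj(1) + 1*(-exp(-2*I*pi/3))*conj(1)]
      = (1/6)[(1) + (-exp(2*I*pi/3)) + (exp(-2*I*pi/3)) + (-1) + (exp(2*I*pi/3)) + (-exp(-2*I*pi/3))] = 0/6 = 0
  <chi_2*chi_3, chi_1> = (1/6)[1*(1)*conj(1) + 1*(-exp(2*I*pi/3))*conj(exp(I*pi/3)) + 1*(exp(-2*I*pi/3))*conj(exp(2*I*pi/3)) + 1*(-1)*conj(-1) + 1*(exp(2*I*pi/3))*conj(exp(-2*I*pi/3)) + 1*(-exp(-2*I*pi/3))*conj(exp(-I*pi/3))]
      = (1/6)[(1) + (-exp(I*pi/3)) + (exp(2*I*pi/3)) + (1) + (exp(-2*I*pi/3)) + (-exp(-I*pi/3))] = 0/6 = 0
  <chi_2*chi_3, chi_2> = (1/6)[1*(1)*conj(1) + 1*(-exp(2*I*pi/3))*conj(exp(2*I*pi/3)) + 1*(exp(-2*I*pi/3))*conj(exp(-2*I*pi/3)) + 1*(-1)*conj(1) + 1*(exp(2*I*pi/3))*conj(exp(2*I*pi/3)) + 1*(-exp(-2*I*pi/3))*conj(exp(-2*I*pi/3))]
      = (1/6)[(1) + (-1) + (1) + (-1) + (1) + (-1)] = 0/6 = 0
  <chi_2*chi_3, chi_3> = (1/6)[1*(1)*conj(1) + 1*(-exp(2*I*pi/3))*conj(-1) + 1*(exp(-2*I*pi/3))*conj(1) + 1*(-1)*conj(-1) + 1*(exp(2*I*pi/3))*conj(1) + 1*(-exp(-2*I*pi/3))*conj(-1)]
      = (1/6)[(1) + (exp(2*I*pi/3)) + (exp(-2*I*pi/3)) + (1) + (exp(2*I*pi/3)) + (exp(-2*I*pi/3))] = 0/6 = 0
  <chi_2*chi_3, chi_4> = (1/6)[1*(1)*conj(1) + 1*(-exp(2*I*pi/3))*conj(exp(-2*I*pi/3)) + 1*(exp(-2*I*pi/3))*conj(exp(2*I*pi/3)) + 1*(-1)*conj(1) + 1*(exp(2*I*pi/3))*conj(exp(-2*I*pi/3)) + 1*(-exp(-2*I*pi/3))*conj(exp(2*I*pi/3))]
      = (1/6)[(1) + (-exp(-2*I*pi/3)) + (exp(2*I*pi/3)) + (-1) + (exp(-2*I*pi/3)) + (-exp(2*I*pi/3))] = 0/6 = 0
  <chi_2*chi_3, chi_5> = (1/6)[1*(1)*conj(1) + 1*(-exp(2*I*pi/3))*conj(exp(-I*pi/3)) + 1*(exp(-2*I*pi/3))*conj(exp(-2*I*pi/3)) + 1*(-1)*conj(-1) + 1*(exp(2*I*pi/3))*conj(exp(2*I*pi/3)) + 1*(-exp(-2*I*pi/3))*conj(exp(I*pi/3))]
      = (1/6)[(1) + (1) + (1) + (1) + (1) + (1)] = 6/6 = 1
(Exp terms are combined using exp(i*s)*conj(exp(i*t)) = exp(i*(s-t)), and sums of them are collapsed using the identity that for every m > 1 the m distinct m-th roots of unity sum to 0, e.g. 1 + exp(2*I*pi/3) + exp(-2*I*pi/3) = 0.)
Hence the multiplicities are chi_5: 1. Dimension check: dim(chi_2)*dim(chi_3) = 1*1 = 1 and sum (mult * dim) = 1*1 = 1.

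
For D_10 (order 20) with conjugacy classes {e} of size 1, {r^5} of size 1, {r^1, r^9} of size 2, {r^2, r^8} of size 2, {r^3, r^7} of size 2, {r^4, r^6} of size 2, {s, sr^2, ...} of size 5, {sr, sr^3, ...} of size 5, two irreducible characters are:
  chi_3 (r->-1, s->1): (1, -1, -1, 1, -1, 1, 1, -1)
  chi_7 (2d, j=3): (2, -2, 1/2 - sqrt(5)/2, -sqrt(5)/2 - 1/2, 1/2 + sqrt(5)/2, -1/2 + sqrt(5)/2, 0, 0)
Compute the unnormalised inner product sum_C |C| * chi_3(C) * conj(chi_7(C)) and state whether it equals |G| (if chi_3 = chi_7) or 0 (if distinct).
Sum = 0; so <chi_3, chi_7> = 0 (distinct irreducibles are orthogonal).

Reasoning: Compute term by term over conjugacy classes (|C| * chi_3(C) * conj(chi_7(C))):
  1*(1)*conj(2) + 1*(-1)*conj(-2) + 2*(-1)*conj(1/2 - sqrt(5)/2) + 2*(1)*conj(-sqrt(5)/2 - 1/2) + 2*(-1)*conj(1/2 + sqrt(5)/2) + 2*(1)*conj(-1/2 + sqrt(5)/2) + 5*(1)*conj(0) + 5*(-1)*conj(0)
  = (2) + (2) + (-1 + sqrt(5)) + (-sqrt(5) - 1) + (-sqrt(5) - 1) + (-1 + sqrt(5)) + (0) + (0)
  = 0.
Dividing by |G| = 20 gives 0/20 = 0, matching the row-orthogonality relation <chi_3, chi_7> = [chi_3 = chi_7].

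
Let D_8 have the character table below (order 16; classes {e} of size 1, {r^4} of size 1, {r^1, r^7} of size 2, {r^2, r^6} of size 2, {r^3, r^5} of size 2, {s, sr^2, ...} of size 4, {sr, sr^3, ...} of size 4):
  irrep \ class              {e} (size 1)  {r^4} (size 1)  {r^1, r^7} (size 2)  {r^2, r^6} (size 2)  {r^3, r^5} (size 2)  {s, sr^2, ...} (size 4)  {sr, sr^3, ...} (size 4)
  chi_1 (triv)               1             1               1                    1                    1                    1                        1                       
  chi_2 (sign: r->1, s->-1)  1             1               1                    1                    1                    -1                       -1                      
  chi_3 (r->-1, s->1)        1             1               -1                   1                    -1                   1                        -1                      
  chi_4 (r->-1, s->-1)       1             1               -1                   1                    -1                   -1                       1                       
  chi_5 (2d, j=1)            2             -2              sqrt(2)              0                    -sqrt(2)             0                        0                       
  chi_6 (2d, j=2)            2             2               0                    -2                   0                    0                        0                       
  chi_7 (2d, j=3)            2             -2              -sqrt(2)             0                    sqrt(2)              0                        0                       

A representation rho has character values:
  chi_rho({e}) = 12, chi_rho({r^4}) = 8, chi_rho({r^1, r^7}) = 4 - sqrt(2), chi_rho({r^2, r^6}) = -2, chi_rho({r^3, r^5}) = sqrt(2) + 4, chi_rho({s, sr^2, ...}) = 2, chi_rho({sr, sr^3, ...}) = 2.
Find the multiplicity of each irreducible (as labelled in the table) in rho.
Multiplicities: chi_1: 3, chi_2: 1, chi_3: 0, chi_4: 0, chi_5: 0, chi_6: 3, chi_7: 1.

Derivation: Use <chi_rho, chi> = (1/|G|) sum_C |C| * chi_rho(C) * conj(chi(C)) with |G| = 16 for each irreducible chi in the table:
  <chi_rho, chi_1> = (1/16)[1*(12)*conj(1) + 1*(8)*conj(1) + 2*(4 - sqrt(2))*conj(1) + 2*(-2)*conj(1) + 2*(sqrt(2) + 4)*conj(1) + 4*(2)*conj(1) + 4*(2)*conj(1)]
      = (1/16)[(12) + (8) + (8 - 2*sqrt(2)) + (-4) + (2*sqrt(2) + 8) + (8) + (8)] = 48/16 = 3
  <chi_rho, chi_2> = (1/16)[1*(12)*conj(1) + 1*(8)*conj(1) + 2*(4 - sqrt(2))*conj(1) + 2*(-2)*conj(1) + 2*(sqrt(2) + 4)*conj(1) + 4*(2)*conj(-1) + 4*(2)*conj(-1)]
      = (1/16)[(12) + (8) + (8 - 2*sqrt(2)) + (-4) + (2*sqrt(2) + 8) + (-8) + (-8)] = 16/16 = 1
  <chi_rho, chi_3> = (1/16)[1*(12)*conj(1) + 1*(8)*conj(1) + 2*(4 - sqrt(2))*conj(-1) + 2*(-2)*conj(1) + 2*(sqrt(2) + 4)*conj(-1) + 4*(2)*conj(1) + 4*(2)*conj(-1)]
      = (1/16)[(12) + (8) + (-8 + 2*sqrt(2)) + (-4) + (-8 - 2*sqrt(2)) + (8) + (-8)] = 0/16 = 0
  <chi_rho, chi_4> = (1/16)[1*(12)*conj(1) + 1*(8)*conj(1) + 2*(4 - sqrt(2))*conj(-1) + 2*(-2)*conj(1) + 2*(sqrt(2) + 4)*conj(-1) + 4*(2)*conj(-1) + 4*(2)*conj(1)]
      = (1/16)[(12) + (8) + (-8 + 2*sqrt(2)) + (-4) + (-8 - 2*sqrt(2)) + (-8) + (8)] = 0/16 = 0
  <chi_rho, chi_5> = (1/16)[1*(12)*conj(2) + 1*(8)*conj(-2) + 2*(4 - sqrt(2))*conj(sqrt(2)) + 2*(-2)*conj(0) + 2*(sqrt(2) + 4)*conj(-sqrt(2)) + 4*(2)*conj(0) + 4*(2)*conj(0)]
      = (1/16)[(24) + (-16) + (-4 + 8*sqrt(2)) + (0) + (-8*sqrt(2) - 4) + (0) + (0)] = 0/16 = 0
  <chi_rho, chi_6> = (1/16)[1*(12)*conj(2) + 1*(8)*conj(2) + 2*(4 - sqrt(2))*conj(0) + 2*(-2)*conj(-2) + 2*(sqrt(2) + 4)*conj(0) + 4*(2)*conj(0) + 4*(2)*conj(0)]
      = (1/16)[(24) + (16) + (0) + (8) + (0) + (0) + (0)] = 48/16 = 3
  <chi_rho, chi_7> = (1/16)[1*(12)*conj(2) + 1*(8)*conj(-2) + 2*(4 - sqrt(2))*conj(-sqrt(2)) + 2*(-2)*conj(0) + 2*(sqrt(2) + 4)*conj(sqrt(2)) + 4*(2)*conj(0) + 4*(2)*conj(0)]
      = (1/16)[(24) + (-16) + (4 - 8*sqrt(2)) + (0) + (4 + 8*sqrt(2)) + (0) + (0)] = 16/16 = 1
Dimension check: dim(rho) = sum (mult * dim) = 3*1 + 1*1 + 0*1 + 0*1 + 0*2 + 3*2 + 1*2 = 12 = chi_rho(e) = 12.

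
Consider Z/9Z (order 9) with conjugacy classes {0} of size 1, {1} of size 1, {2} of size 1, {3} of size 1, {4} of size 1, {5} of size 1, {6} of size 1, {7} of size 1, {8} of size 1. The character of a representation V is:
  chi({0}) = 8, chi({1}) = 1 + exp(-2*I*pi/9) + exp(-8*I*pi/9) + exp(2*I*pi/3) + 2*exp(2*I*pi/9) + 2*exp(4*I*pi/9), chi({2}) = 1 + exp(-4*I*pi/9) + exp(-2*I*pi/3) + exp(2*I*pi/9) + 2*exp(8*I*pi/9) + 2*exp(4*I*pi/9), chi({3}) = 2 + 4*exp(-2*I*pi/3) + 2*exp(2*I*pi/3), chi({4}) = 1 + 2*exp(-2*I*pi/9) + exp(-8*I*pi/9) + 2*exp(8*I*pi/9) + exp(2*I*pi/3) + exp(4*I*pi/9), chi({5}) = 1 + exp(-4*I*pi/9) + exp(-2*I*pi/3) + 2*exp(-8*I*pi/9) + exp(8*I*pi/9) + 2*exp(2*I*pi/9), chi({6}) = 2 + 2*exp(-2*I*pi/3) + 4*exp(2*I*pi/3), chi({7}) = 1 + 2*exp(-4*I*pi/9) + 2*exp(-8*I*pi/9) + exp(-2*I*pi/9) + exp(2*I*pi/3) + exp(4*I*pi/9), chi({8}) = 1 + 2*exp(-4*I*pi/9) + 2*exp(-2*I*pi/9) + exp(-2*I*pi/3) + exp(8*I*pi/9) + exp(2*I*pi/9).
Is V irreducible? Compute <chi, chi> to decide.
Not irreducible (reducible): <chi, chi> = 12 > 1.

Solution. <chi, chi> = (1/|G|) sum_C |C| * |chi(C)|^2 = (1/9)[1*|8|^2 + 1*|1 + exp(-2*I*pi/9) + exp(-8*I*pi/9) + exp(2*I*pi/3) + 2*exp(2*I*pi/9) + 2*exp(4*I*pi/9)|^2 + 1*|1 + exp(-4*I*pi/9) + exp(-2*I*pi/3) + exp(2*I*pi/9) + 2*exp(8*I*pi/9) + 2*exp(4*I*pi/9)|^2 + 1*|2 + 4*exp(-2*I*pi/3) + 2*exp(2*I*pi/3)|^2 + 1*|1 + 2*exp(-2*I*pi/9) + exp(-8*I*pi/9) + 2*exp(8*I*pi/9) + exp(2*I*pi/3) + exp(4*I*pi/9)|^2 + 1*|1 + exp(-4*I*pi/9) + exp(-2*I*pi/3) + 2*exp(-8*I*pi/9) + exp(8*I*pi/9) + 2*exp(2*I*pi/9)|^2 + 1*|2 + 2*exp(-2*I*pi/3) + 4*exp(2*I*pi/3)|^2 + 1*|1 + 2*exp(-4*I*pi/9) + 2*exp(-8*I*pi/9) + exp(-2*I*pi/9) + exp(2*I*pi/3) + exp(4*I*pi/9)|^2 + 1*|1 + 2*exp(-4*I*pi/9) + 2*exp(-2*I*pi/9) + exp(-2*I*pi/3) + exp(8*I*pi/9) + exp(2*I*pi/9)|^2]
  = (1/9)[(64) + (12 + 7*exp(-4*I*pi/9) + 9*exp(-2*I*pi/9) + 6*exp(-2*I*pi/3) + 4*exp(-8*I*pi/9) + 4*exp(8*I*pi/9) + 6*exp(2*I*pi/3) + 9*exp(2*I*pi/9) + 7*exp(4*I*pi/9)) + (12 + 9*exp(-4*I*pi/9) + 6*exp(-2*I*pi/3) + 4*exp(-2*I*pi/9) + 7*exp(-8*I*pi/9) + 7*exp(8*I*pi/9) + 4*exp(2*I*pi/9) + 6*exp(2*I*pi/3) + 9*exp(4*I*pi/9)) + (4) + (12 + 6*exp(-2*I*pi/3) + 7*exp(-2*I*pi/9) + 4*exp(-4*I*pi/9) + 9*exp(-8*I*pi/9) + 9*exp(8*I*pi/9) + 4*exp(4*I*pi/9) + 7*exp(2*I*pi/9) + 6*exp(2*I*pi/3)) + (12 + 6*exp(-2*I*pi/3) + 7*exp(-2*I*pi/9) + 4*exp(-4*I*pi/9) + 9*exp(-8*I*pi/9) + 9*exp(8*I*pi/9) + 4*exp(4*I*pi/9) + 7*exp(2*I*pi/9) + 6*exp(2*I*pi/3)) + (4) + (12 + 9*exp(-4*I*pi/9) + 6*exp(-2*I*pi/3) + 4*exp(-2*I*pi/9) + 7*exp(-8*I*pi/9) + 7*exp(8*I*pi/9) + 4*exp(2*I*pi/9) + 6*exp(2*I*pi/3) + 9*exp(4*I*pi/9)) + (12 + 7*exp(-4*I*pi/9) + 9*exp(-2*I*pi/9) + 6*exp(-2*I*pi/3) + 4*exp(-8*I*pi/9) + 4*exp(8*I*pi/9) + 6*exp(2*I*pi/3) + 9*exp(2*I*pi/9) + 7*exp(4*I*pi/9))] = 108/9 = 12.
(Exp terms are combined using exp(i*s)*conj(exp(i*t)) = exp(i*(s-t)), and sums of them are collapsed using the identity that for every m > 1 the m distinct m-th roots of unity sum to 0, e.g. 1 + exp(2*I*pi/3) + exp(-2*I*pi/3) = 0.)
A character is irreducible iff <chi, chi> = 1, so this representation is reducible.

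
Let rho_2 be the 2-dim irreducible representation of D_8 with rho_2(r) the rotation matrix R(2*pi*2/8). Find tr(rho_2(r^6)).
chi_{rho_2}(r^6) = 2*cos(2*pi*2*6/8) = -2

Argument: rho_2(r^6) is rotation by angle 2*pi*2*6/8, whose trace is 2*cos(2*pi*2*6/8) = -2.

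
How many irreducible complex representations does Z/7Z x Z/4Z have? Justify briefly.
28

Reasoning: The number of irreducible complex representations of a finite group equals its number of conjugacy classes. Z/7Z x Z/4Z is abelian of order 28, so every element is its own conjugacy class: 28 classes, so Z/7Z x Z/4Z (order 28) has exactly 28 irreducible complex representations.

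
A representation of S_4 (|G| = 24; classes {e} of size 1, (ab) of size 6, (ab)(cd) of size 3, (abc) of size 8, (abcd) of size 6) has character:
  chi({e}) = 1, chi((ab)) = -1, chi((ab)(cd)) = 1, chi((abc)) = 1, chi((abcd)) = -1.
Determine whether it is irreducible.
Irreducible: <chi, chi> = 1.

Argument: <chi, chi> = (1/|G|) sum_C |C| * |chi(C)|^2 = (1/24)[1*|1|^2 + 6*|-1|^2 + 3*|1|^2 + 8*|1|^2 + 6*|-1|^2]
  = (1/24)[(1) + (6) + (3) + (8) + (6)] = 24/24 = 1.
A character is irreducible iff <chi, chi> = 1, so this representation is irreducible.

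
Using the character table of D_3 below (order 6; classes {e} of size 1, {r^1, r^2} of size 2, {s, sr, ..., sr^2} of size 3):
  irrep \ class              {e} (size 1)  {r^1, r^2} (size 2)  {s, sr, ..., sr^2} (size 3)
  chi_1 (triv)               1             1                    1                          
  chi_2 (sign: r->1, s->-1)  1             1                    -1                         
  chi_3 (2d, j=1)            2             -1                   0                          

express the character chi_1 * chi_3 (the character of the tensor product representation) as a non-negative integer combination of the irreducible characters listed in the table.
chi_1 tensor chi_3 = chi_3 (all other irreducibles have multiplicity 0).

Why: The character of a tensor product is the pointwise product (chi_1 * chi_3)(C) = chi_1(C) * chi_3(C):
  {e}: (1)*(2), {r^1, r^2}: (1)*(-1), {s, sr, ..., sr^2}: (1)*(0)
so (chi_1 * chi_3) takes values
  {e} -> 2, {r^1, r^2} -> -1, {s, sr, ..., sr^2} -> 0.
Now take the inner product of this character with each irreducible chi from the table, <chi_1*chi_3, chi> = (1/6) sum_C |C| (chi_1*chi_3)(C) conj(chi(C)):
  <chi_1*chi_3, chi_1> = (1/6)[1*(2)*conj(1) + 2*(-1)*conj(1) + 3*(0)*conj(1)]
      = (1/6)[(2) + (-2) + (0)] = 0/6 = 0
  <chi_1*chi_3, chi_2> = (1/6)[1*(2)*conj(1) + 2*(-1)*conj(1) + 3*(0)*conj(-1)]
      = (1/6)[(2) + (-2) + (0)] = 0/6 = 0
  <chi_1*chi_3, chi_3> = (1/6)[1*(2)*conj(2) + 2*(-1)*conj(-1) + 3*(0)*conj(0)]
      = (1/6)[(4) + (2) + (0)] = 6/6 = 1
Hence the multiplicities are chi_3: 1. Dimension check: dim(chi_1)*dim(chi_3) = 1*2 = 2 and sum (mult * dim) = 1*2 = 2.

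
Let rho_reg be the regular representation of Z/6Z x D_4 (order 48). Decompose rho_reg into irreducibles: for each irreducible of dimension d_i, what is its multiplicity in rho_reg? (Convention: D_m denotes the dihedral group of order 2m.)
Each irreducible V_i of dimension d_i appears with multiplicity d_i, i.e. rho_reg = (direct sum over all irreducibles V_i) d_i V_i. The irreducible dimensions for Z/6Z x D_4 are 1, 1, 1, 1, 1, 1, 1, 1, 1, 1, 1, 1, 1, 1, 1, 1, 1, 1, 1, 1, 1, 1, 1, 1, 2, 2, 2, 2, 2, 2: 24 irreducibles of dimension 1, each with multiplicity 1; 6 irreducibles of dimension 2, each with multiplicity 2. Total dimension 24*1*1 + 6*2*2 = 48 = |G|.

Proof sketch: General theorem: in the regular representation of a finite group G, each irreducible appears with multiplicity equal to its dimension. Check: dim(rho_reg) = sum d_i^2 = 1 + 1 + 1 + 1 + 1 + 1 + 1 + 1 + 1 + 1 + 1 + 1 + 1 + 1 + 1 + 1 + 1 + 1 + 1 + 1 + 1 + 1 + 1 + 1 + 4 + 4 + 4 + 4 + 4 + 4 = 48 = |G|.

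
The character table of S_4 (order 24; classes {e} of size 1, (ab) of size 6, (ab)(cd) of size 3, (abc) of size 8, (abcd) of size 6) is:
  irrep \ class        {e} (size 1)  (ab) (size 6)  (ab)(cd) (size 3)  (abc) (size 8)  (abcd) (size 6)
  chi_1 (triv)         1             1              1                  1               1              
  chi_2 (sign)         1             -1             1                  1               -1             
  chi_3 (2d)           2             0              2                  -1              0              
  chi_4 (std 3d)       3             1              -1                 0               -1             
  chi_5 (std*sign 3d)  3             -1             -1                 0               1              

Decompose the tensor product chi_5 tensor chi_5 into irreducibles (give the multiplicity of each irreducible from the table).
chi_5 tensor chi_5 = chi_1 + chi_3 + chi_4 + chi_5 (all other irreducibles have multiplicity 0).

Explanation: The character of a tensor product is the pointwise product (chi_5 * chi_5)(C) = chi_5(C) * chi_5(C):
  {e}: (3)*(3), (ab): (-1)*(-1), (ab)(cd): (-1)*(-1), (abc): (0)*(0), (abcd): (1)*(1)
so (chi_5 * chi_5) takes values
  {e} -> 9, (ab) -> 1, (ab)(cd) -> 1, (abc) -> 0, (abcd) -> 1.
Now take the inner product of this character with each irreducible chi from the table, <chi_5*chi_5, chi> = (1/24) sum_C |C| (chi_5*chi_5)(C) conj(chi(C)):
  <chi_5*chi_5, chi_1> = (1/24)[1*(9)*conj(1) + 6*(1)*conj(1) + 3*(1)*conj(1) + 8*(0)*conj(1) + 6*(1)*conj(1)]
      = (1/24)[(9) + (6) + (3) + (0) + (6)] = 24/24 = 1
  <chi_5*chi_5, chi_2> = (1/24)[1*(9)*conj(1) + 6*(1)*conj(-1) + 3*(1)*conj(1) + 8*(0)*conj(1) + 6*(1)*conj(-1)]
      = (1/24)[(9) + (-6) + (3) + (0) + (-6)] = 0/24 = 0
  <chi_5*chi_5, chi_3> = (1/24)[1*(9)*conj(2) + 6*(1)*conj(0) + 3*(1)*conj(2) + 8*(0)*conj(-1) + 6*(1)*conj(0)]
      = (1/24)[(18) + (0) + (6) + (0) + (0)] = 24/24 = 1
  <chi_5*chi_5, chi_4> = (1/24)[1*(9)*conj(3) + 6*(1)*conj(1) + 3*(1)*conj(-1) + 8*(0)*conj(0) + 6*(1)*conj(-1)]
      = (1/24)[(27) + (6) + (-3) + (0) + (-6)] = 24/24 = 1
  <chi_5*chi_5, chi_5> = (1/24)[1*(9)*conj(3) + 6*(1)*conj(-1) + 3*(1)*conj(-1) + 8*(0)*conj(0) + 6*(1)*conj(1)]
      = (1/24)[(27) + (-6) + (-3) + (0) + (6)] = 24/24 = 1
Hence the multiplicities are chi_1: 1, chi_3: 1, chi_4: 1, chi_5: 1. Dimension check: dim(chi_5)*dim(chi_5) = 3*3 = 9 and sum (mult * dim) = 1*1 + 1*2 + 1*3 + 1*3 = 9.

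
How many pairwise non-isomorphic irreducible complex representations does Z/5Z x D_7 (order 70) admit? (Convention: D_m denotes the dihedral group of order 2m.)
25

Proof sketch: The number of irreducible complex representations of a finite group equals its number of conjugacy classes. For a direct product, #classes(G x H) = #classes(G) * #classes(H). Z/5Z has 5 classes (abelian), D_7 has 5 classes, so 5 * 5 = 25, so Z/5Z x D_7 (order 70) has exactly 25 irreducible complex representations.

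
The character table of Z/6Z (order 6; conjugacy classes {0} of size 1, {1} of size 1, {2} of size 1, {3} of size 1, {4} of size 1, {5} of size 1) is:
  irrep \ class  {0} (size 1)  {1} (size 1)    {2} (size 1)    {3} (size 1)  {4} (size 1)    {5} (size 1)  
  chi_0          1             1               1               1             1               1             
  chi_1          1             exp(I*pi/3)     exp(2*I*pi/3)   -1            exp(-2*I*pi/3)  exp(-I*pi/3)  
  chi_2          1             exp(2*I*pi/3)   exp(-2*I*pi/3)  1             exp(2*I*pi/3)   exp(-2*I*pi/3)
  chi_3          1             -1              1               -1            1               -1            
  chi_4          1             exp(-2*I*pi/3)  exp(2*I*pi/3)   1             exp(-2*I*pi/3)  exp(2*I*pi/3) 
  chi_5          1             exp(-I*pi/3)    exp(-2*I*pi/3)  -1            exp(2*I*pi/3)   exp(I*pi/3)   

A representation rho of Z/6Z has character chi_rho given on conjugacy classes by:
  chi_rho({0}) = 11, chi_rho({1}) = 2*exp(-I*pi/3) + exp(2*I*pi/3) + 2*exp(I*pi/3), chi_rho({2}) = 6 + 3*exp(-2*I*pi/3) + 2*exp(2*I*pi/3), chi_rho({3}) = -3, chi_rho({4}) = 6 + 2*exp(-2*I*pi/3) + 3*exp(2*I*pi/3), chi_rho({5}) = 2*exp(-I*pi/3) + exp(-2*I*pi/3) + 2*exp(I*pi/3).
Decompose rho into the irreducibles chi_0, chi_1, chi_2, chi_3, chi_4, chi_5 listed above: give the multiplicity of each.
Multiplicities: chi_0: 3, chi_1: 2, chi_2: 1, chi_3: 3, chi_4: 0, chi_5: 2.

Argument: Use <chi_rho, chi> = (1/|G|) sum_C |C| * chi_rho(C) * conj(chi(C)) with |G| = 6 for each irreducible chi in the table:
  <chi_rho, chi_0> = (1/6)[1*(11)*conj(1) + 1*(2*exp(-I*pi/3) + exp(2*I*pi/3) + 2*exp(I*pi/3))*conj(1) + 1*(6 + 3*exp(-2*I*pi/3) + 2*exp(2*I*pi/3))*conj(1) + 1*(-3)*conj(1) + 1*(6 + 2*exp(-2*I*pi/3) + 3*exp(2*I*pi/3))*conj(1) + 1*(2*exp(-I*pi/3) + exp(-2*I*pi/3) + 2*exp(I*pi/3))*conj(1)]
      = (1/6)[(11) + (2*exp(-I*pi/3) + exp(2*I*pi/3) + 2*exp(I*pi/3)) + (6 + 3*exp(-2*I*pi/3) + 2*exp(2*I*pi/3)) + (-3) + (6 + 2*exp(-2*I*pi/3) + 3*exp(2*I*pi/3)) + (2*exp(-I*pi/3) + exp(-2*I*pi/3) + 2*exp(I*pi/3))] = 18/6 = 3
  <chi_rho, chi_1> = (1/6)[1*(11)*conj(1) + 1*(2*exp(-I*pi/3) + exp(2*I*pi/3) + 2*exp(I*pi/3))*conj(exp(I*pi/3)) + 1*(6 + 3*exp(-2*I*pi/3) + 2*exp(2*I*pi/3))*conj(exp(2*I*pi/3)) + 1*(-3)*conj(-1) + 1*(6 + 2*exp(-2*I*pi/3) + 3*exp(2*I*pi/3))*conj(exp(-2*I*pi/3)) + 1*(2*exp(-I*pi/3) + exp(-2*I*pi/3) + 2*exp(I*pi/3))*conj(exp(-I*pi/3))]
      = (1/6)[(11) + (2 + 2*exp(-2*I*pi/3) + exp(I*pi/3)) + (2 + 6*exp(-2*I*pi/3) + 3*exp(2*I*pi/3)) + (3) + (2 + 3*exp(-2*I*pi/3) + 6*exp(2*I*pi/3)) + (2 + exp(-I*pi/3) + 2*exp(2*I*pi/3))] = 12/6 = 2
  <chi_rho, chi_2> = (1/6)[1*(11)*conj(1) + 1*(2*exp(-I*pi/3) + exp(2*I*pi/3) + 2*exp(I*pi/3))*conj(exp(2*I*pi/3)) + 1*(6 + 3*exp(-2*I*pi/3) + 2*exp(2*I*pi/3))*conj(exp(-2*I*pi/3)) + 1*(-3)*conj(1) + 1*(6 + 2*exp(-2*I*pi/3) + 3*exp(2*I*pi/3))*conj(exp(2*I*pi/3)) + 1*(2*exp(-I*pi/3) + exp(-2*I*pi/3) + 2*exp(I*pi/3))*conj(exp(-2*I*pi/3))]
      = (1/6)[(11) + (-1 + 2*exp(-I*pi/3)) + (3 + 2*exp(-2*I*pi/3) + 6*exp(2*I*pi/3)) + (-3) + (3 + 6*exp(-2*I*pi/3) + 2*exp(2*I*pi/3)) + (-1 + 2*exp(I*pi/3))] = 6/6 = 1
  <chi_rho, chi_3> = (1/6)[1*(11)*conj(1) + 1*(2*exp(-I*pi/3) + exp(2*I*pi/3) + 2*exp(I*pi/3))*conj(-1) + 1*(6 + 3*exp(-2*I*pi/3) + 2*exp(2*I*pi/3))*conj(1) + 1*(-3)*conj(-1) + 1*(6 + 2*exp(-2*I*pi/3) + 3*exp(2*I*pi/3))*conj(1) + 1*(2*exp(-I*pi/3) + exp(-2*I*pi/3) + 2*exp(I*pi/3))*conj(-1)]
      = (1/6)[(11) + (-2*exp(I*pi/3) - exp(2*I*pi/3) - 2*exp(-I*pi/3)) + (6 + 3*exp(-2*I*pi/3) + 2*exp(2*I*pi/3)) + (3) + (6 + 2*exp(-2*I*pi/3) + 3*exp(2*I*pi/3)) + (-2*exp(I*pi/3) - exp(-2*I*pi/3) - 2*exp(-I*pi/3))] = 18/6 = 3
  <chi_rho, chi_4> = (1/6)[1*(11)*conj(1) + 1*(2*exp(-I*pi/3) + exp(2*I*pi/3) + 2*exp(I*pi/3))*conj(exp(-2*I*pi/3)) + 1*(6 + 3*exp(-2*I*pi/3) + 2*exp(2*I*pi/3))*conj(exp(2*I*pi/3)) + 1*(-3)*conj(1) + 1*(6 + 2*exp(-2*I*pi/3) + 3*exp(2*I*pi/3))*conj(exp(-2*I*pi/3)) + 1*(2*exp(-I*pi/3) + exp(-2*I*pi/3) + 2*exp(I*pi/3))*conj(exp(2*I*pi/3))]
      = (1/6)[(11) + (-2 + exp(-2*I*pi/3) + 2*exp(I*pi/3)) + (2 + 6*exp(-2*I*pi/3) + 3*exp(2*I*pi/3)) + (-3) + (2 + 3*exp(-2*I*pi/3) + 6*exp(2*I*pi/3)) + (-2 + 2*exp(-I*pi/3) + exp(2*I*pi/3))] = 0/6 = 0
  <chi_rho, chi_5> = (1/6)[1*(11)*conj(1) + 1*(2*exp(-I*pi/3) + exp(2*I*pi/3) + 2*exp(I*pi/3))*conj(exp(-I*pi/3)) + 1*(6 + 3*exp(-2*I*pi/3) + 2*exp(2*I*pi/3))*conj(exp(-2*I*pi/3)) + 1*(-3)*conj(-1) + 1*(6 + 2*exp(-2*I*pi/3) + 3*exp(2*I*pi/3))*conj(exp(2*I*pi/3)) + 1*(2*exp(-I*pi/3) + exp(-2*I*pi/3) + 2*exp(I*pi/3))*conj(exp(I*pi/3))]
      = (1/6)[(11) + (1 + 2*exp(2*I*pi/3)) + (3 + 2*exp(-2*I*pi/3) + 6*exp(2*I*pi/3)) + (3) + (3 + 6*exp(-2*I*pi/3) + 2*exp(2*I*pi/3)) + (1 + 2*exp(-2*I*pi/3))] = 12/6 = 2
(Exp terms are combined using exp(i*s)*conj(exp(i*t)) = exp(i*(s-t)), and sums of them are collapsed using the identity that for every m > 1 the m distinct m-th roots of unity sum to 0, e.g. 1 + exp(2*I*pi/3) + exp(-2*I*pi/3) = 0.)
Dimension check: dim(rho) = sum (mult * dim) = 3*1 + 2*1 + 1*1 + 3*1 + 0*1 + 2*1 = 11 = chi_rho(e) = 11.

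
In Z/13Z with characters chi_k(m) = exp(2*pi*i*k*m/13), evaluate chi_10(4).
chi_10(4) = zeta_13^40 = exp(2*I*pi/13)

Justification: chi_10(4) = zeta_13^(10*4) = zeta_13^40. Since zeta_13^13 = 1, this equals zeta_13^1 = exp(2*pi*i*1/13) = exp(2*I*pi/13).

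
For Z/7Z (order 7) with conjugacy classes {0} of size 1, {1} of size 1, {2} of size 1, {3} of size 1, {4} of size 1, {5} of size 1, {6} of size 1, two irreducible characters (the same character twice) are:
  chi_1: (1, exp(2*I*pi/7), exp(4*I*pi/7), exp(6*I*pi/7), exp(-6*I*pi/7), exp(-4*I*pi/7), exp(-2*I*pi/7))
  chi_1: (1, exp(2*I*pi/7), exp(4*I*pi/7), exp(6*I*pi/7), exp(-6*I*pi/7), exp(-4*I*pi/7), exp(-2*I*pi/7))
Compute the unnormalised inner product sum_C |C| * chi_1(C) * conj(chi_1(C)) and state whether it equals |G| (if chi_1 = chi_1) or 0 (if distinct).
Sum = 7 = |G| = 7; so <chi_1, chi_1> = 1 (norm-1 confirms irreducibility).

Explanation: Compute term by term over conjugacy classes (|C| * chi_1(C) * conj(chi_1(C))):
  1*(1)*conj(1) + 1*(exp(2*I*pi/7))*conj(exp(2*I*pi/7)) + 1*(exp(4*I*pi/7))*conj(exp(4*I*pi/7)) + 1*(exp(6*I*pi/7))*conj(exp(6*I*pi/7)) + 1*(exp(-6*I*pi/7))*conj(exp(-6*I*pi/7)) + 1*(exp(-4*I*pi/7))*conj(exp(-4*I*pi/7)) + 1*(exp(-2*I*pi/7))*conj(exp(-2*I*pi/7))
  = (1) + (1) + (1) + (1) + (1) + (1) + (1)
  = 7.
(Exp terms are combined using exp(i*s)*conj(exp(i*t)) = exp(i*(s-t)), and sums of them are collapsed using the identity that for every m > 1 the m distinct m-th roots of unity sum to 0, e.g. 1 + exp(2*I*pi/3) + exp(-2*I*pi/3) = 0.)
Dividing by |G| = 7 gives 7/7 = 1, matching the row-orthogonality relation <chi_1, chi_1> = [chi_1 = chi_1].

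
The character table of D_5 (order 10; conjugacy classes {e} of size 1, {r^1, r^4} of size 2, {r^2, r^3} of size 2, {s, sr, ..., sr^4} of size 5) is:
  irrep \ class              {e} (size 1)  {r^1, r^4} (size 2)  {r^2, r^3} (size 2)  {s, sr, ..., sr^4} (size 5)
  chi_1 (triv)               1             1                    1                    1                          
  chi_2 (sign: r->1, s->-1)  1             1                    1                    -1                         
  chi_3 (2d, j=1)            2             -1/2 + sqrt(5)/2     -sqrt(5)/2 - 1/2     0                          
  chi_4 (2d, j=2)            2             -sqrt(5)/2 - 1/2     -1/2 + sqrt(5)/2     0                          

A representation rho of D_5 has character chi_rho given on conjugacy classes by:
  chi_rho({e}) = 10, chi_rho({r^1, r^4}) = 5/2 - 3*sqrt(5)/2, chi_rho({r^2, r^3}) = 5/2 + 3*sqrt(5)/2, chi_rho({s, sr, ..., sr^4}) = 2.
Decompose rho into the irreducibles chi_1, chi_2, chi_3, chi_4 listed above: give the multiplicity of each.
Multiplicities: chi_1: 3, chi_2: 1, chi_3: 0, chi_4: 3.

Justification: Use <chi_rho, chi> = (1/|G|) sum_C |C| * chi_rho(C) * conj(chi(C)) with |G| = 10 for each irreducible chi in the table:
  <chi_rho, chi_1> = (1/10)[1*(10)*conj(1) + 2*(5/2 - 3*sqrt(5)/2)*conj(1) + 2*(5/2 + 3*sqrt(5)/2)*conj(1) + 5*(2)*conj(1)]
      = (1/10)[(10) + (5 - 3*sqrt(5)) + (5 + 3*sqrt(5)) + (10)] = 30/10 = 3
  <chi_rho, chi_2> = (1/10)[1*(10)*conj(1) + 2*(5/2 - 3*sqrt(5)/2)*conj(1) + 2*(5/2 + 3*sqrt(5)/2)*conj(1) + 5*(2)*conj(-1)]
      = (1/10)[(10) + (5 - 3*sqrt(5)) + (5 + 3*sqrt(5)) + (-10)] = 10/10 = 1
  <chi_rho, chi_3> = (1/10)[1*(10)*conj(2) + 2*(5/2 - 3*sqrt(5)/2)*conj(-1/2 + sqrt(5)/2) + 2*(5/2 + 3*sqrt(5)/2)*conj(-sqrt(5)/2 - 1/2) + 5*(2)*conj(0)]
      = (1/10)[(20) + (-10 + 4*sqrt(5)) + (-10 - 4*sqrt(5)) + (0)] = 0/10 = 0
  <chi_rho, chi_4> = (1/10)[1*(10)*conj(2) + 2*(5/2 - 3*sqrt(5)/2)*conj(-sqrt(5)/2 - 1/2) + 2*(5/2 + 3*sqrt(5)/2)*conj(-1/2 + sqrt(5)/2) + 5*(2)*conj(0)]
      = (1/10)[(20) + (5 - sqrt(5)) + (sqrt(5) + 5) + (0)] = 30/10 = 3
Dimension check: dim(rho) = sum (mult * dim) = 3*1 + 1*1 + 0*2 + 3*2 = 10 = chi_rho(e) = 10.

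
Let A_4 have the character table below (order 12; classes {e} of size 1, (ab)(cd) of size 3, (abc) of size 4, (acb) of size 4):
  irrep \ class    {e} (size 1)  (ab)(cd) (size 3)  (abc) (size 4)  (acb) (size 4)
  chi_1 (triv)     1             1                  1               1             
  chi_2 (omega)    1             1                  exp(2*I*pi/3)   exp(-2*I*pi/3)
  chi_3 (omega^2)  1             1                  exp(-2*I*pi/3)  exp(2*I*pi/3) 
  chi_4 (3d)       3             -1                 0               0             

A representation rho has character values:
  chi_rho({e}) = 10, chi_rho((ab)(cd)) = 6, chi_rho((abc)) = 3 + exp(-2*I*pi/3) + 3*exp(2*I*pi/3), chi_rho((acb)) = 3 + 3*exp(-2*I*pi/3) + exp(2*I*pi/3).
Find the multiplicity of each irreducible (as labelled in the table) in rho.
Multiplicities: chi_1: 3, chi_2: 3, chi_3: 1, chi_4: 1.

Derivation: Use <chi_rho, chi> = (1/|G|) sum_C |C| * chi_rho(C) * conj(chi(C)) with |G| = 12 for each irreducible chi in the table:
  <chi_rho, chi_1> = (1/12)[1*(10)*conj(1) + 3*(6)*conj(1) + 4*(3 + exp(-2*I*pi/3) + 3*exp(2*I*pi/3))*conj(1) + 4*(3 + 3*exp(-2*I*pi/3) + exp(2*I*pi/3))*conj(1)]
      = (1/12)[(10) + (18) + (12 + 4*exp(-2*I*pi/3) + 12*exp(2*I*pi/3)) + (12 + 12*exp(-2*I*pi/3) + 4*exp(2*I*pi/3))] = 36/12 = 3
  <chi_rho, chi_2> = (1/12)[1*(10)*conj(1) + 3*(6)*conj(1) + 4*(3 + exp(-2*I*pi/3) + 3*exp(2*I*pi/3))*conj(exp(2*I*pi/3)) + 4*(3 + 3*exp(-2*I*pi/3) + exp(2*I*pi/3))*conj(exp(-2*I*pi/3))]
      = (1/12)[(10) + (18) + (12 + 12*exp(-2*I*pi/3) + 4*exp(2*I*pi/3)) + (12 + 4*exp(-2*I*pi/3) + 12*exp(2*I*pi/3))] = 36/12 = 3
  <chi_rho, chi_3> = (1/12)[1*(10)*conj(1) + 3*(6)*conj(1) + 4*(3 + exp(-2*I*pi/3) + 3*exp(2*I*pi/3))*conj(exp(-2*I*pi/3)) + 4*(3 + 3*exp(-2*I*pi/3) + exp(2*I*pi/3))*conj(exp(2*I*pi/3))]
      = (1/12)[(10) + (18) + (-8) + (-8)] = 12/12 = 1
  <chi_rho, chi_4> = (1/12)[1*(10)*conj(3) + 3*(6)*conj(-1) + 4*(3 + exp(-2*I*pi/3) + 3*exp(2*I*pi/3))*conj(0) + 4*(3 + 3*exp(-2*I*pi/3) + exp(2*I*pi/3))*conj(0)]
      = (1/12)[(30) + (-18) + (0) + (0)] = 12/12 = 1
(Exp terms are combined using exp(i*s)*conj(exp(i*t)) = exp(i*(s-t)), and sums of them are collapsed using the identity that for every m > 1 the m distinct m-th roots of unity sum to 0, e.g. 1 + exp(2*I*pi/3) + exp(-2*I*pi/3) = 0.)
Dimension check: dim(rho) = sum (mult * dim) = 3*1 + 3*1 + 1*1 + 1*3 = 10 = chi_rho(e) = 10.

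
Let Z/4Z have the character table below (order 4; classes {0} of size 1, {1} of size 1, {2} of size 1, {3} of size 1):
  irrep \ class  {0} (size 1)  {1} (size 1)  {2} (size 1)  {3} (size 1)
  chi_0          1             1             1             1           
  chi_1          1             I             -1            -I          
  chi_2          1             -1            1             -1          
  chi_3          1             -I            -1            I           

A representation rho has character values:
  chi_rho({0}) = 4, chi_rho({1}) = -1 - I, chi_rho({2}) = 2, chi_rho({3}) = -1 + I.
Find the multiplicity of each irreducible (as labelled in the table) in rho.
Multiplicities: chi_0: 1, chi_1: 0, chi_2: 2, chi_3: 1.

Details: Use <chi_rho, chi> = (1/|G|) sum_C |C| * chi_rho(C) * conj(chi(C)) with |G| = 4 for each irreducible chi in the table:
  <chi_rho, chi_0> = (1/4)[1*(4)*conj(1) + 1*(-1 - I)*conj(1) + 1*(2)*conj(1) + 1*(-1 + I)*conj(1)]
      = (1/4)[(4) + (-1 - I) + (2) + (-1 + I)] = 4/4 = 1
  <chi_rho, chi_1> = (1/4)[1*(4)*conj(1) + 1*(-1 - I)*conj(I) + 1*(2)*conj(-1) + 1*(-1 + I)*conj(-I)]
      = (1/4)[(4) + (-1 + I) + (-2) + (-1 - I)] = 0/4 = 0
  <chi_rho, chi_2> = (1/4)[1*(4)*conj(1) + 1*(-1 - I)*conj(-1) + 1*(2)*conj(1) + 1*(-1 + I)*conj(-1)]
      = (1/4)[(4) + (1 + I) + (2) + (1 - I)] = 8/4 = 2
  <chi_rho, chi_3> = (1/4)[1*(4)*conj(1) + 1*(-1 - I)*conj(-I) + 1*(2)*conj(-1) + 1*(-1 + I)*conj(I)]
      = (1/4)[(4) + (1 - I) + (-2) + (1 + I)] = 4/4 = 1
(Exp terms are combined using exp(i*s)*conj(exp(i*t)) = exp(i*(s-t)), and sums of them are collapsed using the identity that for every m > 1 the m distinct m-th roots of unity sum to 0, e.g. 1 + exp(2*I*pi/3) + exp(-2*I*pi/3) = 0.)
Dimension check: dim(rho) = sum (mult * dim) = 1*1 + 0*1 + 2*1 + 1*1 = 4 = chi_rho(e) = 4.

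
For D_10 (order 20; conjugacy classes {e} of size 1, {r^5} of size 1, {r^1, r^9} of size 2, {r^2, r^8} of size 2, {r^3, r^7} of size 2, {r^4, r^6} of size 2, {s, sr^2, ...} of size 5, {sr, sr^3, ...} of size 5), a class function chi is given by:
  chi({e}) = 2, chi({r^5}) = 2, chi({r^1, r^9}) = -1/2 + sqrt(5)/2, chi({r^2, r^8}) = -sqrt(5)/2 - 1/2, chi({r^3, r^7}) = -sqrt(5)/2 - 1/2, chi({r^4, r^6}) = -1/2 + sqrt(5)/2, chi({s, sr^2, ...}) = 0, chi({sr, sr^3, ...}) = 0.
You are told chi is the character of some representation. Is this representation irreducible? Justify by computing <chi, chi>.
Irreducible: <chi, chi> = 1.

Details: <chi, chi> = (1/|G|) sum_C |C| * |chi(C)|^2 = (1/20)[1*|2|^2 + 1*|2|^2 + 2*|-1/2 + sqrt(5)/2|^2 + 2*|-sqrt(5)/2 - 1/2|^2 + 2*|-sqrt(5)/2 - 1/2|^2 + 2*|-1/2 + sqrt(5)/2|^2 + 5*|0|^2 + 5*|0|^2]
  = (1/20)[(4) + (4) + (3 - sqrt(5)) + (sqrt(5) + 3) + (sqrt(5) + 3) + (3 - sqrt(5)) + (0) + (0)] = 20/20 = 1.
A character is irreducible iff <chi, chi> = 1, so this representation is irreducible.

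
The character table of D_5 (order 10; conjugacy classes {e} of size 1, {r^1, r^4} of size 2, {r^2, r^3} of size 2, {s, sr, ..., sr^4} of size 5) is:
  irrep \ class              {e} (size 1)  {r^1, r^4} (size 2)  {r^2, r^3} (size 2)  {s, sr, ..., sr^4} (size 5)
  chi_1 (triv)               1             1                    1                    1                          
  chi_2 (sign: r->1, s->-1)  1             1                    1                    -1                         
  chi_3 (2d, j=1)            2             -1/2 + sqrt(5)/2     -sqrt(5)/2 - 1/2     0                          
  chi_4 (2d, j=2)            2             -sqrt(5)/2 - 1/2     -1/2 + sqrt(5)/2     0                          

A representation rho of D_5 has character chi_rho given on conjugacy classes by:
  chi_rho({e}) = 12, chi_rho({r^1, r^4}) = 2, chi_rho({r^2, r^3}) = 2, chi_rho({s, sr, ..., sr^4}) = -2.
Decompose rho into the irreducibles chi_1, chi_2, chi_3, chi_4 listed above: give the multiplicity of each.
Multiplicities: chi_1: 1, chi_2: 3, chi_3: 2, chi_4: 2.

Justification: Use <chi_rho, chi> = (1/|G|) sum_C |C| * chi_rho(C) * conj(chi(C)) with |G| = 10 for each irreducible chi in the table:
  <chi_rho, chi_1> = (1/10)[1*(12)*conj(1) + 2*(2)*conj(1) + 2*(2)*conj(1) + 5*(-2)*conj(1)]
      = (1/10)[(12) + (4) + (4) + (-10)] = 10/10 = 1
  <chi_rho, chi_2> = (1/10)[1*(12)*conj(1) + 2*(2)*conj(1) + 2*(2)*conj(1) + 5*(-2)*conj(-1)]
      = (1/10)[(12) + (4) + (4) + (10)] = 30/10 = 3
  <chi_rho, chi_3> = (1/10)[1*(12)*conj(2) + 2*(2)*conj(-1/2 + sqrt(5)/2) + 2*(2)*conj(-sqrt(5)/2 - 1/2) + 5*(-2)*conj(0)]
      = (1/10)[(24) + (-2 + 2*sqrt(5)) + (-2*sqrt(5) - 2) + (0)] = 20/10 = 2
  <chi_rho, chi_4> = (1/10)[1*(12)*conj(2) + 2*(2)*conj(-sqrt(5)/2 - 1/2) + 2*(2)*conj(-1/2 + sqrt(5)/2) + 5*(-2)*conj(0)]
      = (1/10)[(24) + (-2*sqrt(5) - 2) + (-2 + 2*sqrt(5)) + (0)] = 20/10 = 2
Dimension check: dim(rho) = sum (mult * dim) = 1*1 + 3*1 + 2*2 + 2*2 = 12 = chi_rho(e) = 12.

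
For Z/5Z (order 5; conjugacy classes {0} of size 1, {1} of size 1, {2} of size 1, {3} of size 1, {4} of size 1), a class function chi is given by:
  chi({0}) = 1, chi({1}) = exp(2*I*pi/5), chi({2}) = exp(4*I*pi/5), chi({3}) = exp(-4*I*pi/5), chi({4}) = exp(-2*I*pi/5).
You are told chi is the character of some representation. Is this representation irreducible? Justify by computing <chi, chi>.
Irreducible: <chi, chi> = 1.

Why: <chi, chi> = (1/|G|) sum_C |C| * |chi(C)|^2 = (1/5)[1*|1|^2 + 1*|exp(2*I*pi/5)|^2 + 1*|exp(4*I*pi/5)|^2 + 1*|exp(-4*I*pi/5)|^2 + 1*|exp(-2*I*pi/5)|^2]
  = (1/5)[(1) + (1) + (1) + (1) + (1)] = 5/5 = 1.
(Exp terms are combined using exp(i*s)*conj(exp(i*t)) = exp(i*(s-t)), and sums of them are collapsed using the identity that for every m > 1 the m distinct m-th roots of unity sum to 0, e.g. 1 + exp(2*I*pi/3) + exp(-2*I*pi/3) = 0.)
A character is irreducible iff <chi, chi> = 1, so this representation is irreducible.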